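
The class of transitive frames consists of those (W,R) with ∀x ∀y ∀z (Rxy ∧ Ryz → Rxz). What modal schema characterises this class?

A defining formula is □r → □□r (the 4 axiom).

□r → □□r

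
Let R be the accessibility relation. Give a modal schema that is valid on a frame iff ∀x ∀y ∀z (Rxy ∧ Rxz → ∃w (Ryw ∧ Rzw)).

◇□q → □◇q

The condition is convergence. The .2 schema ◇□q → □◇q defines it.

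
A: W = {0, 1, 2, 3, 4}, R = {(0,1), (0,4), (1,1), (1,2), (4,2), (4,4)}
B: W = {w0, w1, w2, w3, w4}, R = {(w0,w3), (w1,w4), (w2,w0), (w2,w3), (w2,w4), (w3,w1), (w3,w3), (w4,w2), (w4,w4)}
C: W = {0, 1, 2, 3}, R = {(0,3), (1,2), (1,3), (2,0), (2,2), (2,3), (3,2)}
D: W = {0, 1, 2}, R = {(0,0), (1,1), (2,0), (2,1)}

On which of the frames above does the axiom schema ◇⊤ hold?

B, C, D

Frame correspondent (Sahlqvist): ∀x ∃y Rxy — i.e. seriality.
A: fails — world 2 has no successor.
B: ✓.
C: ✓.
D: ✓.
Valid on: B, C, D.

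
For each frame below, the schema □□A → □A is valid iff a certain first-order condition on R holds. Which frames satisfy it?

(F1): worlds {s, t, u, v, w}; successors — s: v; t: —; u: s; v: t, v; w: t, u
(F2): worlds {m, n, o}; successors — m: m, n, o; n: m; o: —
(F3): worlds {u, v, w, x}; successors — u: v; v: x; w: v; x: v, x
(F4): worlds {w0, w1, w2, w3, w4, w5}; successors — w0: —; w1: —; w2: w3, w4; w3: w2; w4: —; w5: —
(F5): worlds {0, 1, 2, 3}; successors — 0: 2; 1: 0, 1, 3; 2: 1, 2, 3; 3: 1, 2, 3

Frame correspondent (Sahlqvist): ∀x ∀y (Rxy → ∃z (Rxz ∧ Rzy)) — i.e. density.
(F1): fails — Rwt but no z with Rwz and Rzt.
(F2): holds.
(F3): fails — Ruv but no z with Ruz and Rzv.
(F4): fails — Rw2w4 but no z with Rw2z and Rzw4.
(F5): holds.

(F2), (F5)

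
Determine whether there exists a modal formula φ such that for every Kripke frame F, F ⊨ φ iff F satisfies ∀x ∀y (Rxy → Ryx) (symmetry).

This is a Sahlqvist condition; the B axiom q → □◇q defines it.
Suppose q→□◇q is valid. Take Rxy and set V(q)={x}. Then q at x, so □◇q at x, so ◇q at y, so some z with Ryz has q; z=x, i.e. Ryx.

Definable; q → □◇q defines it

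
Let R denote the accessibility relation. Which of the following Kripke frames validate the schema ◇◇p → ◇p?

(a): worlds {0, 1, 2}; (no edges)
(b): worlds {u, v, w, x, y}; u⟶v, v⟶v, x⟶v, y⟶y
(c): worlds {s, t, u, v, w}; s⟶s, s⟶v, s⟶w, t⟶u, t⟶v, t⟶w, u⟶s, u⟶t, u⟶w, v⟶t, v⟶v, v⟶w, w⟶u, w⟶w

Frame correspondent (Sahlqvist): ∀x ∀y ∀z (Rxy ∧ Ryz → Rxz) — i.e. transitivity.
(a): satisfies the condition.
(b): satisfies the condition.
(c): fails — Rtv and Rvt but not Rtt.
Valid on: (a), (b).

(a), (b)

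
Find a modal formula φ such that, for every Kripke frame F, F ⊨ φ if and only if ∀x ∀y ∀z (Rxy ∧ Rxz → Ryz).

The condition is the Euclidean property. The 5 schema ◇s → □◇s defines it.
Suppose ◇s→□◇s is valid. Take Rxy, Rxz and set V(s)={y}. Then ◇s at x, so □◇s at x, so ◇s at z, so some w with Rzw has s; w=y, i.e. Rzy. By symmetry of the argument, Ryz.

◇s → □◇s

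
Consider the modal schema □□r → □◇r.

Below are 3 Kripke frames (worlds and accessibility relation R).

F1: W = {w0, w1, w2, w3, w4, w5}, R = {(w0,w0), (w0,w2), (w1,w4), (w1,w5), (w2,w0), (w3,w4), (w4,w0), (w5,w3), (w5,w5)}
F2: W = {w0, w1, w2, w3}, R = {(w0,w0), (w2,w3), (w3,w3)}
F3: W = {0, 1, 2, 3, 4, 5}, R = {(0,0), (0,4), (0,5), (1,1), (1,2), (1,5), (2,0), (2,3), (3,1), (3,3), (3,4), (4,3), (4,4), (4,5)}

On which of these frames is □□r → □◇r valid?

F1, F2

Frame correspondent (Sahlqvist): ∀x ∀z (xRz → ∃w (xR²w ∧ zRw)) — i.e. a generalized confluence (Geach) condition.
F1: condition met.
F2: condition met.
F3: fails — 0R5 but no w with 0R²w and 5Rw.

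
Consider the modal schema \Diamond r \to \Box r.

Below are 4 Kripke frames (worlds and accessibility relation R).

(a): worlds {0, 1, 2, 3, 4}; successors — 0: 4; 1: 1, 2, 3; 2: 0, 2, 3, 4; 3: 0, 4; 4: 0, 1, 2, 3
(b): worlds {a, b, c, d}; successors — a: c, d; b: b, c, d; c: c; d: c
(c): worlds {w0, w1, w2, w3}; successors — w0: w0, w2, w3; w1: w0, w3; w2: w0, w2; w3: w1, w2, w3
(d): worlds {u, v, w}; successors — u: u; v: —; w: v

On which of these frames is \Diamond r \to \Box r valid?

(d)

Frame correspondent (Sahlqvist): \forall x \forall y \forall z (Rxy \wedge Rxz \to y = z) — i.e. partial functionality.
(a): fails — 1 sees both 1 and 2.
(b): fails — a sees both c and d.
(c): fails — w0 sees both w0 and w2.
(d): ✓.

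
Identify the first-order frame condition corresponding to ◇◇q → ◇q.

This is frame-equivalent to □q → □□q (substitute ¬q for q and contrapose).
Suppose □q→□□q is valid. Take Rxy, Ryz and set V(q)={w : Rxw}. Then □q at x, so □□q at x, so □q at y, so q at z, i.e. Rxz.

transitivity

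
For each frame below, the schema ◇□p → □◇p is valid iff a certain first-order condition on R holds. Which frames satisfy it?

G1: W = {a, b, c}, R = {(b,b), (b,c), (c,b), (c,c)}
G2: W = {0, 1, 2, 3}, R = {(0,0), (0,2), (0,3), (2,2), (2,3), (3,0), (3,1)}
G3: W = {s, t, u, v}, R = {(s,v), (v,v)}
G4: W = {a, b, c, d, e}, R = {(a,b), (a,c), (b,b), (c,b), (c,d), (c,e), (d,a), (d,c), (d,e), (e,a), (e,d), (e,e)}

G1, G3

Frame correspondent (Sahlqvist): ∀x ∀y ∀z (Rxy ∧ Rxz → ∃w (Ryw ∧ Rzw)) — i.e. convergence.
G1: ✓.
G2: fails — R02 and R03 but 2 and 3 have no common successor.
G3: ✓.
G4: fails — Rcd and Rcb but d and b have no common successor.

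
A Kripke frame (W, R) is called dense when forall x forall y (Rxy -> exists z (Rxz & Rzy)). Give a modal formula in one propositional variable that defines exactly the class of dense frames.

□□p → □p

A defining formula is □□p → □p (the C4 axiom).
Suppose □□p→□p is valid. Take Rxy and set V(p)={w : xR²w}. Then □□p at x, so □p at x, so p at y, i.e. ∃z(Rxz∧Rzy).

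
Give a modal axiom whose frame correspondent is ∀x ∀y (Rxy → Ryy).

This is shift-reflexivity; the standard corresponding axiom is T□: □(□r → r).
Suppose □(□r→r) is valid. Take Rxy and set V(r)={w : Ryw}. Then at y, □r holds; since □(□r→r) at x, □r→r at y, so r at y, i.e. Ryy.

□(□r → r)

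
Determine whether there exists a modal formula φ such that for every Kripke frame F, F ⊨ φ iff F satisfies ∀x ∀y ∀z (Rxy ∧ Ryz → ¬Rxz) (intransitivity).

No

Modal frame validity is preserved under surjective bounded morphisms.
The 7-cycle (worlds 0,1,2,3,4,5,6 with 0→1→2→3→4→5→6→0) is intransitive. Mapping every world to a single reflexive point • is a surjective bounded morphism; the reflexive point is not intransitive (R••∧R•• but R••).
So no modal formula (or set of formulas) defines exactly the intransitive frames.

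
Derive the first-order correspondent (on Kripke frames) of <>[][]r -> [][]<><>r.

This is a Sahlqvist (Geach-type) schema ◇^1□^2r → □^2◇^2r.
Minimal-valuation argument: fix x; take any y with xR^1y and any z with xR^2z. Set V(r) to the set of worlds R-reachable from y in exactly 2 steps. Then □^2r holds at y, so the antecedent holds at x; validity forces ◇^2r at z, giving a w with zR^2w and yR^2w.
First-order correspondent: forall x forall y forall z ((xRy & x R^2 z) -> exists w (y R^2 w & z R^2 w)).

forall x forall y forall z ((xRy & x R^2 z) -> exists w (y R^2 w & z R^2 w))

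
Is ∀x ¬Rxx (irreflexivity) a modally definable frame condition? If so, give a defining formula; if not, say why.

Any modally definable frame class is closed under surjective bounded morphisms.
The 4-cycle (worlds a,b,c,d with a→b→c→d→a) is irreflexive, and the map sending every world to a single reflexive point • is a surjective bounded morphism (forth: every edge maps to (•,•); back: every world has a successor). So any modal formula valid on the 4-cycle is also valid on the reflexive point, which is not irreflexive.
Hence irreflexivity is not modally definable.

No — not modally definable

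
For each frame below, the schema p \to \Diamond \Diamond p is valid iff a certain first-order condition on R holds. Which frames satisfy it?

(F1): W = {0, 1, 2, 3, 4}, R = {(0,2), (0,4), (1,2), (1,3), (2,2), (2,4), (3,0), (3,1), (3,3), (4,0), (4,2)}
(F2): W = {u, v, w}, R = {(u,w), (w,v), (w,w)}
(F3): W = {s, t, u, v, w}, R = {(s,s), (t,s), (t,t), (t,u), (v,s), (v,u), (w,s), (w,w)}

(F1)

This is the axiom for a generalized confluence (Geach) condition; its first-order frame correspondent is \forall x \exists w (x = w \wedge x R^2 w).
(F1): holds.
(F2): fails — at u but no t with u=t and uR²t.
(F3): fails — at u but no w* with u=w* and uR²w*.
Valid on: (F1).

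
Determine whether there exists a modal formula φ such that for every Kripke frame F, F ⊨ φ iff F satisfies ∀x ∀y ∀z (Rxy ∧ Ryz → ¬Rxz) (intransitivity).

Not modally definable

If a class were modally definable it would be closed under surjective bounded morphisms (Goldblatt–Thomason).
The 5-cycle (worlds a,b,c,d,e with a→b→c→d→e→a) is intransitive. Mapping every world to a single reflexive point • is a surjective bounded morphism; the reflexive point is not intransitive (R••∧R•• but R••).
So no modal formula (or set of formulas) defines exactly the intransitive frames.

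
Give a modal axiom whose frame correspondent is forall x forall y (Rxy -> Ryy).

□(□r → r)

This is shift-reflexivity; the standard corresponding axiom is T□: □(□r → r).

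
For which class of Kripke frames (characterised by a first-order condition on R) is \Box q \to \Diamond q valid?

Suppose □q→◇q is valid. At any x set V(q)=W. Then □q at x, so ◇q at x, so x has a successor.
Conversely, any frame satisfying \forall x \exists y Rxy validates the schema.
Frame condition: \forall x \exists y Rxy.

seriality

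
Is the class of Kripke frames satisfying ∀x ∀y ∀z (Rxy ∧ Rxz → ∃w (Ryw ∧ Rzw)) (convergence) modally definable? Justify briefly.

Yes: it is convergence, defined by the .2 schema ◇□q → □◇q.
Suppose ◇□q→□◇q is valid. Take Rxy, Rxz and set V(q)={w : Ryw}. Then □q at y so ◇□q at x, so □◇q at x, so ◇q at z, giving w with Rzw and Ryw.

Yes, by ◇□q → □◇q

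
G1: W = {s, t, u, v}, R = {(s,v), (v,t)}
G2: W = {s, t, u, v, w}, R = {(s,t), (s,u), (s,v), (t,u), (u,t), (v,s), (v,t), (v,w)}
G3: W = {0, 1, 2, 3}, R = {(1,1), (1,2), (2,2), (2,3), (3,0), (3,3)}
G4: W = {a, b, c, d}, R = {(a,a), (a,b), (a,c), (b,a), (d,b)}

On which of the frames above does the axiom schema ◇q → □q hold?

This is the axiom for partial functionality; its first-order frame correspondent is ∀x ∀y ∀z (Rxy ∧ Rxz → y = z).
G1: condition met.
G2: fails — s sees both t and u.
G3: fails — 1 sees both 1 and 2.
G4: fails — a sees both a and b.
Valid on: G1.

G1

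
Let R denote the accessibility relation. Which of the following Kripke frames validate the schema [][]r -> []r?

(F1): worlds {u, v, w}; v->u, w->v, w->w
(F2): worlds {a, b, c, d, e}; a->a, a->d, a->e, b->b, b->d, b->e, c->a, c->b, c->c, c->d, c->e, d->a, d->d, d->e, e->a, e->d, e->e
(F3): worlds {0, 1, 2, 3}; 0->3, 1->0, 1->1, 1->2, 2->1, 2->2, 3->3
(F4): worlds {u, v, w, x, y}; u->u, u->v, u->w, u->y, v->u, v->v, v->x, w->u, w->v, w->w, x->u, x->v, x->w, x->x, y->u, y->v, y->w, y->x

(F2), (F3), (F4)

The schema corresponds to density: forall x forall y (Rxy -> exists z (Rxz & Rzy)).
(F1): fails — Rvu but no z with Rvz and Rzu.
(F2): satisfies the condition.
(F3): satisfies the condition.
(F4): satisfies the condition.
Valid on: (F2), (F3), (F4).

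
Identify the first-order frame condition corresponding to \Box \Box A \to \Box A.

density

Suppose □□A→□A is valid. Take Rxy and set V(A)={w : xR²w}. Then □□A at x, so □A at x, so A at y, i.e. ∃z(Rxz∧Rzy).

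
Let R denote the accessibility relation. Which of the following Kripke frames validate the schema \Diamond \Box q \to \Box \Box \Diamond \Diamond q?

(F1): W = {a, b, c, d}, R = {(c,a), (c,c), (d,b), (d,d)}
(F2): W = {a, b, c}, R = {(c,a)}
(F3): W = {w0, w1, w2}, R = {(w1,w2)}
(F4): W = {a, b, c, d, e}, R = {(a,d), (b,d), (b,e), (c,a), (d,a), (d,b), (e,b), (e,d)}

(F2), (F3)

This is the axiom for a generalized confluence (Geach) condition; its first-order frame correspondent is \forall x \forall y \forall z ((xRy \wedge x R^2 z) \to \exists w (yRw \wedge z R^2 w)).
(F1): fails — cRa, cR²a but no w with aRw and aR²w.
(F2): ✓.
(F3): ✓.
(F4): fails — bRd, bR²d but no w with dRw and dR²w.
Valid on: (F2), (F3).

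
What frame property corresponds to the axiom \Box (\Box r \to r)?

Shift-reflexivity

This is the T□ axiom.
Its frame correspondent is shift-reflexivity — \forall x \forall y (Rxy \to Ryy).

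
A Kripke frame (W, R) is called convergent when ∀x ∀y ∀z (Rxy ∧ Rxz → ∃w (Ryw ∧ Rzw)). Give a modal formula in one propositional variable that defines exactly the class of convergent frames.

◇□s → □◇s

A defining formula is ◇□s → □◇s (the .2 axiom).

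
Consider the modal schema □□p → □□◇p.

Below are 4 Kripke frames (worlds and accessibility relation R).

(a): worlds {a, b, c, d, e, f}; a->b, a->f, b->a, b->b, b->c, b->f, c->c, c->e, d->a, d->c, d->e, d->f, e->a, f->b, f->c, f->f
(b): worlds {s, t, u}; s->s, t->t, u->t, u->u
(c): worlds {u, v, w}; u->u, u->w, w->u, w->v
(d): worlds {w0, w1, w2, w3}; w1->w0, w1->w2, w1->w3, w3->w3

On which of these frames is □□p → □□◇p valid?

Frame correspondent (Sahlqvist): ∀x ∀z (xR²z → ∃w (xR²w ∧ zRw)) — i.e. a generalized confluence (Geach) condition.
(a): fails — cR²a but no w with cR²w and aRw.
(b): ✓.
(c): fails — uR²v but no t with uR²t and vRt.
(d): ✓.
Valid on: (b), (d).

(b), (d)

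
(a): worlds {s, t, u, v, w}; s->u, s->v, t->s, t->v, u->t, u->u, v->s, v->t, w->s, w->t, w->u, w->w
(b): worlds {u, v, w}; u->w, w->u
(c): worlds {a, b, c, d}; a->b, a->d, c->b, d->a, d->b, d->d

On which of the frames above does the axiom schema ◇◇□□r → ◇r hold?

The schema corresponds to a generalized confluence (Geach) condition: ∀x ∀y (xR²y → ∃w (yR²w ∧ xRw)).
(a): ✓.
(b): fails — uR²u but no t with uR²t and uRt.
(c): fails — aR²b but no w with bR²w and aRw.

(a)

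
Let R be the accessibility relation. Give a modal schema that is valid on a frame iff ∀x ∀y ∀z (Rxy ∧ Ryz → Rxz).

□s → □□s

A defining formula is □s → □□s (the 4 axiom).
Suppose □s→□□s is valid. Take Rxy, Ryz and set V(s)={w : Rxw}. Then □s at x, so □□s at x, so □s at y, so s at z, i.e. Rxz.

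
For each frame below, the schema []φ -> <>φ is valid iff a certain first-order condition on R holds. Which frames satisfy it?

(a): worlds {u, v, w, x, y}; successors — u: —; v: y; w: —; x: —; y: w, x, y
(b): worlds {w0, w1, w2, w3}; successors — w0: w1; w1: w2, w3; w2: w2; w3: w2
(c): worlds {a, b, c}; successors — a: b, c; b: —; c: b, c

Frame correspondent (Sahlqvist): forall x exists y Rxy — i.e. seriality.
(a): fails — world u has no successor.
(b): condition met.
(c): fails — world b has no successor.
Valid on: (b).

(b)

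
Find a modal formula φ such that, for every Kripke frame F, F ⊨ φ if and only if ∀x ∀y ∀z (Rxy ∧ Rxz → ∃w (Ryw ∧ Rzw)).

◇□q → □◇q

The condition is convergence. The .2 schema ◇□q → □◇q defines it.
Suppose ◇□q→□◇q is valid. Take Rxy, Rxz and set V(q)={w : Ryw}. Then □q at y so ◇□q at x, so □◇q at x, so ◇q at z, giving w with Rzw and Ryw.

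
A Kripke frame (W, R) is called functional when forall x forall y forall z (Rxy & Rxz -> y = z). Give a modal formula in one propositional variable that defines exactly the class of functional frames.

The condition is partial functionality. The CD schema ◇p → □p defines it.
Suppose ◇p→□p is valid. Take Rxy, Rxz and set V(p)={y}. Then ◇p at x, so □p at x, so p at z, i.e. z=y.

◇p → □p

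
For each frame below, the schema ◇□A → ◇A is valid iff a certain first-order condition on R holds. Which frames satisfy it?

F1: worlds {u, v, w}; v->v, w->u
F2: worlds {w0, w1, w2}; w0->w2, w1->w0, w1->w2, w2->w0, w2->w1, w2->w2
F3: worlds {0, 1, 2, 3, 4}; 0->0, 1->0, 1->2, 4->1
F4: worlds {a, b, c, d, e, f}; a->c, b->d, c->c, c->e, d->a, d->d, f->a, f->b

F2

The schema corresponds to a generalized confluence (Geach) condition: ∀x ∀y (xRy → ∃w (yRw ∧ xRw)).
F1: fails — wRu but no t with uRt and wRt.
F2: holds.
F3: fails — 1R2 but no w with 2Rw and 1Rw.
F4: fails — cRe but no w with eRw and cRw.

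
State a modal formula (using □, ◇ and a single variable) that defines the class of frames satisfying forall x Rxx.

□q → q

This is reflexivity; the standard corresponding axiom is T: □q → q.
Suppose □q→q is valid. At any x set V(q)={w : Rxw}. Then □q holds at x, so q holds at x, i.e. Rxx.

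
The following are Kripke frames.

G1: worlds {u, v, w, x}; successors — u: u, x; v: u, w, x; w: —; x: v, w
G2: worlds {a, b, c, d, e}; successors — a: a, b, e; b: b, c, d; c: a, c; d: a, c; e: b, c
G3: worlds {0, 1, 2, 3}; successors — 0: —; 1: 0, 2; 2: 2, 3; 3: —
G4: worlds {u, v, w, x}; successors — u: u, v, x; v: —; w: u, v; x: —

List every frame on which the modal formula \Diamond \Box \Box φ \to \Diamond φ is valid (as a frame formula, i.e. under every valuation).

This is the axiom for a generalized confluence (Geach) condition; its first-order frame correspondent is \forall x \forall y (xRy \to \exists w (y R^2 w \wedge xRw)).
G1: fails — vRw but no t with wR²t and vRt.
G2: satisfies the condition.
G3: fails — 1R0 but no w with 0R²w and 1Rw.
G4: fails — uRv but no t with vR²t and uRt.
Valid on: G2.

G2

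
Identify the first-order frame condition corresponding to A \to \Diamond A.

This is frame-equivalent to □A → A (substitute ¬A for A and contrapose).
Suppose □A→A is valid. At any x set V(A)={w : Rxw}. Then □A holds at x, so A holds at x, i.e. Rxx.

Reflexivity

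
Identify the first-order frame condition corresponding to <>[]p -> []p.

the Euclidean property: forall x forall y forall z (Rxy & Rxz -> Ryz)

This schema is equivalent to the 5 axiom ◇p → □◇p.
It corresponds to the Euclidean property: forall x forall y forall z (Rxy & Rxz -> Ryz).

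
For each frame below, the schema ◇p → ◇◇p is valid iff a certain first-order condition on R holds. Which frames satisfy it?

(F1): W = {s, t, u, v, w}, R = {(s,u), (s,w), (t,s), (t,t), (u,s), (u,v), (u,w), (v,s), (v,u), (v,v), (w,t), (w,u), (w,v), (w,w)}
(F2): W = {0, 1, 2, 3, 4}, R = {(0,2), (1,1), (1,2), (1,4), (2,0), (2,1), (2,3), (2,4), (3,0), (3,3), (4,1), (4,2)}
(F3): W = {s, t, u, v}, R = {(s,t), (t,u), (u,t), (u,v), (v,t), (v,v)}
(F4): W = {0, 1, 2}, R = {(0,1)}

(F1)

This is the axiom for a generalized confluence (Geach) condition; its first-order frame correspondent is ∀x ∀y (xRy → ∃w (y = w ∧ xR²w)).
(F1): satisfies the condition.
(F2): fails — 0R2 but no w with 2=w and 0R²w.
(F3): fails — sRt but no w with t=w and sR²w.
(F4): fails — 0R1 but no w with 1=w and 0R²w.
Valid on: (F1).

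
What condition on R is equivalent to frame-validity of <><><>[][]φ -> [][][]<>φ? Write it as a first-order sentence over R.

This is a Sahlqvist (Geach-type) schema ◇^3□^2φ → □^3◇^1φ.
First-order correspondent: forall x forall y forall z ((x R^3 y & x R^3 z) -> exists w (y R^2 w & zRw)).

forall x forall y forall z ((x R^3 y & x R^3 z) -> exists w (y R^2 w & zRw))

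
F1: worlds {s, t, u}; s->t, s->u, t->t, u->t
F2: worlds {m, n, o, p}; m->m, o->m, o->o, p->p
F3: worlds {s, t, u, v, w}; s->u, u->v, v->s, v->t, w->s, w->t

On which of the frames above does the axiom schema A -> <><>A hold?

The schema corresponds to a generalized confluence (Geach) condition: forall x exists w (x = w & x R^2 w).
F1: fails — at s but no w with s=w and sR²w.
F2: fails — at n but no w with n=w and nR²w.
F3: fails — at s but no w* with s=w* and sR²w*.
Valid on no frame.

none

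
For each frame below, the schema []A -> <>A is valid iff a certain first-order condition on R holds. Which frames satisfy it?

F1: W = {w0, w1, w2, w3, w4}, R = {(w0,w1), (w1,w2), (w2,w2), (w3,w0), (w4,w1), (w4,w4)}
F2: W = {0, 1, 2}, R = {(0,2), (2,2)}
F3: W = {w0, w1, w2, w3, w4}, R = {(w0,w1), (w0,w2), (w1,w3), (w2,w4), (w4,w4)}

F1

This is the axiom for seriality; its first-order frame correspondent is forall x exists y Rxy.
F1: condition met.
F2: fails — world 1 has no successor.
F3: fails — world w3 has no successor.
Valid on: F1.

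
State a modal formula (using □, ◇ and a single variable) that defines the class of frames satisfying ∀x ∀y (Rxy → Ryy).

□(□ψ → ψ)

This is shift-reflexivity; the standard corresponding axiom is T□: □(□ψ → ψ).
Suppose □(□ψ→ψ) is valid. Take Rxy and set V(ψ)={w : Ryw}. Then at y, □ψ holds; since □(□ψ→ψ) at x, □ψ→ψ at y, so ψ at y, i.e. Ryy.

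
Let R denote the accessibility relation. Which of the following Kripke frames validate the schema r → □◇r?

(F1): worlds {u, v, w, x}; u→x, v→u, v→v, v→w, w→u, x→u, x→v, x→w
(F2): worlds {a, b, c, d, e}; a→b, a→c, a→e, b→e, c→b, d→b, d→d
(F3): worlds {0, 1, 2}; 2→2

This is the axiom for symmetry; its first-order frame correspondent is ∀x ∀y (Rxy → Ryx).
(F1): fails — Rxw but not Rwx.
(F2): fails — Rab but not Rba.
(F3): holds.

(F3)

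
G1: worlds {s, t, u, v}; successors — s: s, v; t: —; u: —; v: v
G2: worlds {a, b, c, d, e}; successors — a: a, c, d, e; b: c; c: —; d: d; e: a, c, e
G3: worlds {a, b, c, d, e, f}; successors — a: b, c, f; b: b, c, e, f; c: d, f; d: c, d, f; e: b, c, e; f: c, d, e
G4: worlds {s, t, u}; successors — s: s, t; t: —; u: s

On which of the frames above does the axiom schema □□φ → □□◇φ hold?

G1, G3

The schema corresponds to a generalized confluence (Geach) condition: ∀x ∀z (xR²z → ∃w (xR²w ∧ zRw)).
G1: ✓.
G2: fails — aR²c but no w with aR²w and cRw.
G3: ✓.
G4: fails — sR²t but no w with sR²w and tRw.
Valid on: G1, G3.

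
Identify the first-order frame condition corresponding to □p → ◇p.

Seriality

This schema is the D axiom.
It corresponds to seriality: ∀x ∃y Rxy.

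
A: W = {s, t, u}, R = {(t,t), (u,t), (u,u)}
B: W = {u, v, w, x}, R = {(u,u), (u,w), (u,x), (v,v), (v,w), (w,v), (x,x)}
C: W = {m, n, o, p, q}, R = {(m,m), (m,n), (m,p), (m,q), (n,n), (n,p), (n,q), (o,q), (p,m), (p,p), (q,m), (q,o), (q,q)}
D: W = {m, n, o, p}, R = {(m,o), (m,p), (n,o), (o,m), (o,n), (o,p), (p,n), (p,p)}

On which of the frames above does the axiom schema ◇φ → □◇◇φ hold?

This is the axiom for a generalized confluence (Geach) condition; its first-order frame correspondent is ∀x ∀y ∀z ((xRy ∧ xRz) → ∃w (y = w ∧ zR²w)).
A: fails — uRu, uRt but no w with u=w and tR²w.
B: fails — uRu, uRw but no t with u=t and wR²t.
C: satisfies the condition.
D: fails — oRm, oRp but no w with m=w and pR²w.

C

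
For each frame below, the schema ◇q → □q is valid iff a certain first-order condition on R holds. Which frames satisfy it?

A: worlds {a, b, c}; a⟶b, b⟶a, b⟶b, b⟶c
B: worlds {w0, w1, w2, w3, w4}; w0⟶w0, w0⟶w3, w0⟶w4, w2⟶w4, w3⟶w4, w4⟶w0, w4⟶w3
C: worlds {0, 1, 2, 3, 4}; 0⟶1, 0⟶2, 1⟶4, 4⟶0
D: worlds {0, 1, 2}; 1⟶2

D

Frame correspondent (Sahlqvist): ∀x ∀y ∀z (Rxy ∧ Rxz → y = z) — i.e. partial functionality.
A: fails — b sees both a and b.
B: fails — w0 sees both w0 and w3.
C: fails — 0 sees both 1 and 2.
D: holds.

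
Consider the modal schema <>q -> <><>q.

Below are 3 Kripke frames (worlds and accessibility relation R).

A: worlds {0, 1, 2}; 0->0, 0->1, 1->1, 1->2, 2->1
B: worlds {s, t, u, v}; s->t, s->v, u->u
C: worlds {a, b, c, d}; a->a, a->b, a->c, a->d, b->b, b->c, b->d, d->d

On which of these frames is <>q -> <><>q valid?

Frame correspondent (Sahlqvist): forall x forall y (xRy -> exists w (y = w & x R^2 w)) — i.e. a generalized confluence (Geach) condition.
A: ✓.
B: fails — sRt but no w with t=w and sR²w.
C: ✓.

A, C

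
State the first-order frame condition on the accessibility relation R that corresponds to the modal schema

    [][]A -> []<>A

This is a Sahlqvist (Geach-type) schema ◇^0□^2A → □^1◇^1A.
First-order correspondent: forall x forall z (xRz -> exists w (x R^2 w & zRw)).

forall x forall z (xRz -> exists w (x R^2 w & zRw))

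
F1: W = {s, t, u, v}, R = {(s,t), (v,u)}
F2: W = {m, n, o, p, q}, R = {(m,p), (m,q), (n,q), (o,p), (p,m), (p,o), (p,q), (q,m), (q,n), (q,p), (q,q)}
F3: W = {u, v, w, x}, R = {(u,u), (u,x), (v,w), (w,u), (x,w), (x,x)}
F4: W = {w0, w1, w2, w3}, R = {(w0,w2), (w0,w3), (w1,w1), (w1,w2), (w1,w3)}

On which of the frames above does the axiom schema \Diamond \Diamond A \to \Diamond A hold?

Frame correspondent (Sahlqvist): \forall x \forall y \forall z (Rxy \wedge Ryz \to Rxz) — i.e. transitivity.
F1: holds.
F2: fails — Rop and Rpm but not Rom.
F3: fails — Rxw and Rwu but not Rxu.
F4: holds.
Valid on: F1, F4.

F1, F4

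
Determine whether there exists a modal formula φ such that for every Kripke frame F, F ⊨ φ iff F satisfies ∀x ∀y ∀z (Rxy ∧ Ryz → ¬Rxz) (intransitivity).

Modal frame validity is preserved under surjective bounded morphisms.
The 3-cycle (worlds s,t,u with s→t→u→s) is intransitive. Mapping every world to a single reflexive point • is a surjective bounded morphism; the reflexive point is not intransitive (R••∧R•• but R••).
Hence intransitivity is not modally definable.

No — not modally definable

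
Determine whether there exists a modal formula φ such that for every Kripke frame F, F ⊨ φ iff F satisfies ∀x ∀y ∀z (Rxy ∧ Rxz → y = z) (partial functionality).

Yes — defined by ◇r → □r

Yes: it is partial functionality, defined by the CD schema ◇r → □r.
Suppose ◇r→□r is valid. Take Rxy, Rxz and set V(r)={y}. Then ◇r at x, so □r at x, so r at z, i.e. z=y.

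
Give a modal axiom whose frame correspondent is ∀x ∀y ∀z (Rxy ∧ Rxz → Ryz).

◇p → □◇p

The condition is the Euclidean property. The 5 schema ◇p → □◇p defines it.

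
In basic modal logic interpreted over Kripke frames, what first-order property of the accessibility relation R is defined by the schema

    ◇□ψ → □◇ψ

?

convergence

This is the .2 axiom.
It corresponds to convergence: ∀x ∀y ∀z (Rxy ∧ Rxz → ∃w (Ryw ∧ Rzw)).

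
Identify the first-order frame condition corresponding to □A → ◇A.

seriality

Suppose □A→◇A is valid. At any x set V(A)=W. Then □A at x, so ◇A at x, so x has a successor.
Conversely, on a frame with seriality the schema holds at every world under every valuation.
Frame condition: ∀x ∃y Rxy.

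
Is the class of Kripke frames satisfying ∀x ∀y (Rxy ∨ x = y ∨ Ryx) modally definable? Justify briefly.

Not modally definable

Any modally definable frame class is closed under disjoint unions.
Take 3 disjoint single-world reflexive frames: each is trivially connected, but their disjoint union has 3 worlds with no edge between distinct components, so it is not connected.
Hence connectedness of R is not modally definable.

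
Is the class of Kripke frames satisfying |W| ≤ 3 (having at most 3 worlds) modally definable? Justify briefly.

Any modally definable frame class is closed under disjoint unions.
Any modal formula valid on each of 4 disjoint one-world frames is valid on their disjoint union (validity is preserved under disjoint unions). Each one-world frame has |W|=1≤3, but the union has |W|=4.
So no modal formula (or set of formulas) defines exactly the |W|≤3 frames.

Not definable by any modal formula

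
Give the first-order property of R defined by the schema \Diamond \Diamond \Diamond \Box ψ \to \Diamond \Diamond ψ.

This is a Sahlqvist (Geach-type) schema ◇^3□^1ψ → □^0◇^2ψ.
Minimal-valuation argument: fix x; take any y with xR^3y and any z with xR^0z. Set V(ψ) to the set of worlds R-reachable from y in exactly 1 step. Then □^1ψ holds at y, so the antecedent holds at x; validity forces ◇^2ψ at z, giving a w with zR^2w and yR^1w.
First-order correspondent: \forall x \forall y (x R^3 y \to \exists w (yRw \wedge x R^2 w)).

\forall x \forall y (x R^3 y \to \exists w (yRw \wedge x R^2 w))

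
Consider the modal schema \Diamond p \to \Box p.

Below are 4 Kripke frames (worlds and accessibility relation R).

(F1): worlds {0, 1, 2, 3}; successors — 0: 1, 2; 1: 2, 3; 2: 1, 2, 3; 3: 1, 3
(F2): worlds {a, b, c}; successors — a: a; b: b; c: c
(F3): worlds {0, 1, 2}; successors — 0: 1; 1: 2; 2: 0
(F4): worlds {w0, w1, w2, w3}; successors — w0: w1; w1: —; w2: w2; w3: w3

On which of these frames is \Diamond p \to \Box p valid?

(F2), (F3), (F4)

Frame correspondent (Sahlqvist): \forall x \forall y \forall z (Rxy \wedge Rxz \to y = z) — i.e. partial functionality.
(F1): fails — 0 sees both 1 and 2.
(F2): satisfies the condition.
(F3): satisfies the condition.
(F4): satisfies the condition.
Valid on: (F2), (F3), (F4).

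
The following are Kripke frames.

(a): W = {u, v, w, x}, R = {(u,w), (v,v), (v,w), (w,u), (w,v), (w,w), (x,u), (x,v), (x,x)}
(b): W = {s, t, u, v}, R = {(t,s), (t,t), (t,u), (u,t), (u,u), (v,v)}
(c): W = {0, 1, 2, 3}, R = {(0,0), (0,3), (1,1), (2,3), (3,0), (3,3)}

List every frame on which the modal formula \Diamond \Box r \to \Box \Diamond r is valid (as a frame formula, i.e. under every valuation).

(c)

The schema corresponds to convergence: \forall x \forall y \forall z (Rxy \wedge Rxz \to \exists w (Ryw \wedge Rzw)).
(a): fails — Rxu and Rxx but u and x have no common successor.
(b): fails — Rts and Rts but s and s have no common successor.
(c): condition met.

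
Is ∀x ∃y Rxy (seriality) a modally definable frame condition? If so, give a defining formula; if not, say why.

The condition is seriality. A defining modal formula is □p → ◇p.

Yes, by □p → ◇p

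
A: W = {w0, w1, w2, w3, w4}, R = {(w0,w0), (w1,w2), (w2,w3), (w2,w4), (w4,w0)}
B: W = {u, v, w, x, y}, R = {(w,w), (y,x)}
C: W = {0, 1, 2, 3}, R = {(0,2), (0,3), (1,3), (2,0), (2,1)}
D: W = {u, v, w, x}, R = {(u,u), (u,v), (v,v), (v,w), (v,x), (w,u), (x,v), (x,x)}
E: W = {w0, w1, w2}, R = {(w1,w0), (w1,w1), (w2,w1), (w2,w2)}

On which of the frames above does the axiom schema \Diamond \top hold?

This is the axiom for seriality; its first-order frame correspondent is \forall x \exists y Rxy.
A: fails — world w3 has no successor.
B: fails — world u has no successor.
C: fails — world 3 has no successor.
D: satisfies the condition.
E: fails — world w0 has no successor.
Valid on: D.

D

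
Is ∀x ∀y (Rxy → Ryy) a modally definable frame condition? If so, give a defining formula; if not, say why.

Yes: it is shift-reflexivity, defined by the T□ schema □(□r → r).
Suppose □(□r→r) is valid. Take Rxy and set V(r)={w : Ryw}. Then at y, □r holds; since □(□r→r) at x, □r→r at y, so r at y, i.e. Ryy.

Definable; □(□r → r) defines it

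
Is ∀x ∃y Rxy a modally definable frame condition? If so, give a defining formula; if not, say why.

Yes, by □r → ◇r

The condition is seriality. A defining modal formula is □r → ◇r.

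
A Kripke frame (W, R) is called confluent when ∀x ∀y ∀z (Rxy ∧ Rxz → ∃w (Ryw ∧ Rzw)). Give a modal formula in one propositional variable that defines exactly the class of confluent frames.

This is convergence; the standard corresponding axiom is .2: ◇□r → □◇r.

◇□r → □◇r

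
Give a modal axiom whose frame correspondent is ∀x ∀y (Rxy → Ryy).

□(□s → s)

A defining formula is □(□s → s) (the T□ axiom).
Suppose □(□s→s) is valid. Take Rxy and set V(s)={w : Ryw}. Then at y, □s holds; since □(□s→s) at x, □s→s at y, so s at y, i.e. Ryy.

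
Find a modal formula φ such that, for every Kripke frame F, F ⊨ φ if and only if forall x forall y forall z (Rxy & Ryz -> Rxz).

This is transitivity; the standard corresponding axiom is 4: □p → □□p.
Suppose □p→□□p is valid. Take Rxy, Ryz and set V(p)={w : Rxw}. Then □p at x, so □□p at x, so □p at y, so p at z, i.e. Rxz.

□p → □□p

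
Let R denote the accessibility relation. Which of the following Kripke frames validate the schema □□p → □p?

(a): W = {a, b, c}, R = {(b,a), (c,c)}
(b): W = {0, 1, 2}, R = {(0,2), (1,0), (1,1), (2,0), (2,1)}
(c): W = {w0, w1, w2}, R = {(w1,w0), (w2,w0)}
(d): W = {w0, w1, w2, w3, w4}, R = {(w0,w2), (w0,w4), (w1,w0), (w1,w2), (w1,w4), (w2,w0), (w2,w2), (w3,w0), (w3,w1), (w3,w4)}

none

The schema corresponds to density: ∀x ∀y (Rxy → ∃z (Rxz ∧ Rzy)).
(a): fails — Rba but no z with Rbz and Rza.
(b): fails — R02 but no z with R0z and Rz2.
(c): fails — Rw1w0 but no z with Rw1z and Rzw0.
(d): fails — Rw0w4 but no z with Rw0z and Rzw4.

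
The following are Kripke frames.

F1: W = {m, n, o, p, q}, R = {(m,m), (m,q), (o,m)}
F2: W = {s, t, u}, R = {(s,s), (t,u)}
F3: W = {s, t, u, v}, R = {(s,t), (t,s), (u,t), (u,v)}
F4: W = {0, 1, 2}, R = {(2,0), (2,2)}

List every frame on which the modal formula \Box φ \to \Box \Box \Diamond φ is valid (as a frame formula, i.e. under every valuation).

F2, F3

The schema corresponds to a generalized confluence (Geach) condition: \forall x \forall z (x R^2 z \to \exists w (xRw \wedge zRw)).
F1: fails — mR²q but no w with mRw and qRw.
F2: holds.
F3: holds.
F4: fails — 2R²0 but no w with 2Rw and 0Rw.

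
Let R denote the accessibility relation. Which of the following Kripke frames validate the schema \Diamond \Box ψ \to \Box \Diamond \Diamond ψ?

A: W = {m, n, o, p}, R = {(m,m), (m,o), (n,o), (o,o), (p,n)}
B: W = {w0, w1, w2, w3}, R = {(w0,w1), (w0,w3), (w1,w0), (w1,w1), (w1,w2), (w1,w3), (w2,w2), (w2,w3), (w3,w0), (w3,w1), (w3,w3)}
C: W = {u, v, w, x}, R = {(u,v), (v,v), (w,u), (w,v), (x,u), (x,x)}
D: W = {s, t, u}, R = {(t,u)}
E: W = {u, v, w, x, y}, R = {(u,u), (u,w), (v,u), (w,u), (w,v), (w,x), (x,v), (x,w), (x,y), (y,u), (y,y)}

Frame correspondent (Sahlqvist): \forall x \forall y \forall z ((xRy \wedge xRz) \to \exists w (yRw \wedge z R^2 w)) — i.e. a generalized confluence (Geach) condition.
A: holds.
B: holds.
C: fails — xRx, xRu but no t with xRt and uR²t.
D: fails — tRu, tRu but no w with uRw and uR²w.
E: holds.

A, B, E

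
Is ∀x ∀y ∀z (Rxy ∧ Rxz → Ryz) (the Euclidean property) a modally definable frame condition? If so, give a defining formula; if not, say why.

Yes — defined by ◇p → □◇p

This is a Sahlqvist condition; the 5 axiom ◇p → □◇p defines it.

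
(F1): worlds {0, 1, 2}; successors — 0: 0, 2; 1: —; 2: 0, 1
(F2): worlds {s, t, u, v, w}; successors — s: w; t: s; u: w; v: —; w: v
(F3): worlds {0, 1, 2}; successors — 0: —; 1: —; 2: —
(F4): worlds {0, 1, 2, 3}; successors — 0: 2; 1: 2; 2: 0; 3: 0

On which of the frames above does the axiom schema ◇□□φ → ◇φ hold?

(F3), (F4)

The schema corresponds to a generalized confluence (Geach) condition: ∀x ∀y (xRy → ∃w (yR²w ∧ xRw)).
(F1): fails — 2R1 but no w with 1R²w and 2Rw.
(F2): fails — sRw but no w* with wR²w* and sRw*.
(F3): ✓.
(F4): ✓.
Valid on: (F3), (F4).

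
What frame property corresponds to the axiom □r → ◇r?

Suppose □r→◇r is valid. At any x set V(r)=W. Then □r at x, so ◇r at x, so x has a successor.
Conversely, on a frame with seriality the schema holds at every world under every valuation.
Frame condition: ∀x ∃y Rxy.

seriality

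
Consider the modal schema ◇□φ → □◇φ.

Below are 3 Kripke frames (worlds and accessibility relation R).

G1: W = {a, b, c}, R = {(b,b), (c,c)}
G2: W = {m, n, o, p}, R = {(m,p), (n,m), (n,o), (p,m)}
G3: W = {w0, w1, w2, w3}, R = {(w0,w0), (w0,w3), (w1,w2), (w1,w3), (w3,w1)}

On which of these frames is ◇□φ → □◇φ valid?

This is the axiom for convergence; its first-order frame correspondent is ∀x ∀y ∀z (Rxy ∧ Rxz → ∃w (Ryw ∧ Rzw)).
G1: condition met.
G2: fails — Rno and Rno but o and o have no common successor.
G3: fails — Rw0w0 and Rw0w3 but w0 and w3 have no common successor.

G1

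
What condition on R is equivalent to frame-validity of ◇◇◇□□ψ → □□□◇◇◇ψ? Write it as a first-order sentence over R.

∀x ∀y ∀z ((xR³y ∧ xR³z) → ∃w (yR²w ∧ zR³w))

This is a Sahlqvist (Geach-type) schema ◇^3□^2ψ → □^3◇^3ψ.
First-order correspondent: ∀x ∀y ∀z ((xR³y ∧ xR³z) → ∃w (yR²w ∧ zR³w)).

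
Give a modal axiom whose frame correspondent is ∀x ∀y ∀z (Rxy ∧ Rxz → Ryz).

The condition is the Euclidean property. The 5 schema ◇p → □◇p defines it.
Suppose ◇p→□◇p is valid. Take Rxy, Rxz and set V(p)={y}. Then ◇p at x, so □◇p at x, so ◇p at z, so some w with Rzw has p; w=y, i.e. Rzy. By symmetry of the argument, Ryz.

◇p → □◇p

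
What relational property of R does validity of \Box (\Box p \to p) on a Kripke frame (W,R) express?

shift-reflexivity

Suppose □(□p→p) is valid. Take Rxy and set V(p)={w : Ryw}. Then at y, □p holds; since □(□p→p) at x, □p→p at y, so p at y, i.e. Ryy.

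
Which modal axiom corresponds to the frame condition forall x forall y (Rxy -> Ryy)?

This is shift-reflexivity; the standard corresponding axiom is T□: □(□p → p).
Suppose □(□p→p) is valid. Take Rxy and set V(p)={w : Ryw}. Then at y, □p holds; since □(□p→p) at x, □p→p at y, so p at y, i.e. Ryy.

□(□p → p)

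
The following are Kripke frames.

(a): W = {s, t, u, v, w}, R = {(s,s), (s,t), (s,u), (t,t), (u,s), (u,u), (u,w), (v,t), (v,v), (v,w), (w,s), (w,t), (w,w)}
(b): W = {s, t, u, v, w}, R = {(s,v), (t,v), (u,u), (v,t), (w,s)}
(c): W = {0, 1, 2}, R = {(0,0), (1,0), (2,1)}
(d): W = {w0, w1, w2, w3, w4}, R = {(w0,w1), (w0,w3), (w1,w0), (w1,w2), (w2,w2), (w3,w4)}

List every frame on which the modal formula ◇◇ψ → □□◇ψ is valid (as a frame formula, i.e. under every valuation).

(c)

This is the axiom for a generalized confluence (Geach) condition; its first-order frame correspondent is ∀x ∀y ∀z ((xR²y ∧ xR²z) → ∃w (y = w ∧ zRw)).
(a): fails — sR²s, sR²t but no w* with s=w* and tRw*.
(b): fails — sR²t, sR²t but no w* with t=w* and tRw*.
(c): holds.
(d): fails — w0R²w0, w0R²w0 but no w with w0=w and w0Rw.
Valid on: (c).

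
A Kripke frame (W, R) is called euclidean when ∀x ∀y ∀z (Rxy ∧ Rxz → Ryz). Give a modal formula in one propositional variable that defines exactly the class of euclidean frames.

◇q → □◇q

The condition is the Euclidean property. The 5 schema ◇q → □◇q defines it.
Suppose ◇q→□◇q is valid. Take Rxy, Rxz and set V(q)={y}. Then ◇q at x, so □◇q at x, so ◇q at z, so some w with Rzw has q; w=y, i.e. Rzy. By symmetry of the argument, Ryz.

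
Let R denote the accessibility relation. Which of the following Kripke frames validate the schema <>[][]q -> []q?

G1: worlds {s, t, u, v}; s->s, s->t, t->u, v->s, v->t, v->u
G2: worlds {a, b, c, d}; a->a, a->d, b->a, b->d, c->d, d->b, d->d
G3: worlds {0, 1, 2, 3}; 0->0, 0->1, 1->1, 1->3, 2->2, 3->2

G2

The schema corresponds to a generalized confluence (Geach) condition: forall x forall y forall z ((xRy & xRz) -> exists w (y R^2 w & z = w)).
G1: fails — sRt, sRs but no w with tR²w and s=w.
G2: holds.
G3: fails — 0R1, 0R0 but no w with 1R²w and 0=w.
Valid on: G2.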